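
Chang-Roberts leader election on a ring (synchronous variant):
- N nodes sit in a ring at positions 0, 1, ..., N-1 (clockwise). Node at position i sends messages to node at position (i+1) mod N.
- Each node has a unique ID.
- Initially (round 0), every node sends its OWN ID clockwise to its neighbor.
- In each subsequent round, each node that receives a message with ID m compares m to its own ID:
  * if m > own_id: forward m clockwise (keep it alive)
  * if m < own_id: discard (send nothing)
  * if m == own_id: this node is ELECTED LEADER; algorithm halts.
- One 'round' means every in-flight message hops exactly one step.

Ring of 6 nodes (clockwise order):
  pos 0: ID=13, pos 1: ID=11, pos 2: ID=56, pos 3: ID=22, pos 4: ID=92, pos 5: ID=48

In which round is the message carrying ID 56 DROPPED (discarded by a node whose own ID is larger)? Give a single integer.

Answer: 2

Derivation:
Round 1: pos1(id11) recv 13: fwd; pos2(id56) recv 11: drop; pos3(id22) recv 56: fwd; pos4(id92) recv 22: drop; pos5(id48) recv 92: fwd; pos0(id13) recv 48: fwd
Round 2: pos2(id56) recv 13: drop; pos4(id92) recv 56: drop; pos0(id13) recv 92: fwd; pos1(id11) recv 48: fwd
Round 3: pos1(id11) recv 92: fwd; pos2(id56) recv 48: drop
Round 4: pos2(id56) recv 92: fwd
Round 5: pos3(id22) recv 92: fwd
Round 6: pos4(id92) recv 92: ELECTED
Message ID 56 originates at pos 2; dropped at pos 4 in round 2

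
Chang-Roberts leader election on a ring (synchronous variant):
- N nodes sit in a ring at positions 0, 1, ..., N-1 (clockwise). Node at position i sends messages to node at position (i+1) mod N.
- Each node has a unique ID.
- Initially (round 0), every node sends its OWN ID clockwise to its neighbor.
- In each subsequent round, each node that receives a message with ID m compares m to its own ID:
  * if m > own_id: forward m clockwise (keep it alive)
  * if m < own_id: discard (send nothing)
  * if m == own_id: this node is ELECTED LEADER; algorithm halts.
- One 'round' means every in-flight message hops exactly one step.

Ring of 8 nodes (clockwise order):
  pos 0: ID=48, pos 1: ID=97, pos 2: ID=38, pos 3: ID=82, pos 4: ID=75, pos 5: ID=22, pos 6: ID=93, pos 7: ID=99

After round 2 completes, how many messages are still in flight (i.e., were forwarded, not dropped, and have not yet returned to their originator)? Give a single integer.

Answer: 3

Derivation:
Round 1: pos1(id97) recv 48: drop; pos2(id38) recv 97: fwd; pos3(id82) recv 38: drop; pos4(id75) recv 82: fwd; pos5(id22) recv 75: fwd; pos6(id93) recv 22: drop; pos7(id99) recv 93: drop; pos0(id48) recv 99: fwd
Round 2: pos3(id82) recv 97: fwd; pos5(id22) recv 82: fwd; pos6(id93) recv 75: drop; pos1(id97) recv 99: fwd
After round 2: 3 messages still in flight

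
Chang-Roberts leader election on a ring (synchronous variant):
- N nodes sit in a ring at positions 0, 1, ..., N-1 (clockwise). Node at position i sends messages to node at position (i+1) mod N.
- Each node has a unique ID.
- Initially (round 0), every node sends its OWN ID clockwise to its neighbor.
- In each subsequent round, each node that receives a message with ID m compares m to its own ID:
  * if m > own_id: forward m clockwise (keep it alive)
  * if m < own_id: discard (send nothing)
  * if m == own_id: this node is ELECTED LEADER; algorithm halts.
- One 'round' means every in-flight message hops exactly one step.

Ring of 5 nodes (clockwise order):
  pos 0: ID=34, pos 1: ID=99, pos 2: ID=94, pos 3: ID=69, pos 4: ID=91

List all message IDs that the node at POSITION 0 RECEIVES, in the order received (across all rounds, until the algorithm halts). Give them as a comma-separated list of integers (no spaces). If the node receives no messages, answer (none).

Round 1: pos1(id99) recv 34: drop; pos2(id94) recv 99: fwd; pos3(id69) recv 94: fwd; pos4(id91) recv 69: drop; pos0(id34) recv 91: fwd
Round 2: pos3(id69) recv 99: fwd; pos4(id91) recv 94: fwd; pos1(id99) recv 91: drop
Round 3: pos4(id91) recv 99: fwd; pos0(id34) recv 94: fwd
Round 4: pos0(id34) recv 99: fwd; pos1(id99) recv 94: drop
Round 5: pos1(id99) recv 99: ELECTED

Answer: 91,94,99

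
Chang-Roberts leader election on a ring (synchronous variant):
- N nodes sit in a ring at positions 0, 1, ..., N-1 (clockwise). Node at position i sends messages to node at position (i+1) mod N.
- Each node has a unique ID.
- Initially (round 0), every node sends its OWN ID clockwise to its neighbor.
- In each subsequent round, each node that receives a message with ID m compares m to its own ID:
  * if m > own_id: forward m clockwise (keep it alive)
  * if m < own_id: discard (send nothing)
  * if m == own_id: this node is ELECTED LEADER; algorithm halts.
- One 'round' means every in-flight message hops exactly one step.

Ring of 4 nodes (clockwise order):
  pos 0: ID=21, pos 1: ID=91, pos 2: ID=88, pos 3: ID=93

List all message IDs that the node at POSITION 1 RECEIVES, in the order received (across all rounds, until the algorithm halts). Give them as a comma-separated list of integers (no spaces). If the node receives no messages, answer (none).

Round 1: pos1(id91) recv 21: drop; pos2(id88) recv 91: fwd; pos3(id93) recv 88: drop; pos0(id21) recv 93: fwd
Round 2: pos3(id93) recv 91: drop; pos1(id91) recv 93: fwd
Round 3: pos2(id88) recv 93: fwd
Round 4: pos3(id93) recv 93: ELECTED

Answer: 21,93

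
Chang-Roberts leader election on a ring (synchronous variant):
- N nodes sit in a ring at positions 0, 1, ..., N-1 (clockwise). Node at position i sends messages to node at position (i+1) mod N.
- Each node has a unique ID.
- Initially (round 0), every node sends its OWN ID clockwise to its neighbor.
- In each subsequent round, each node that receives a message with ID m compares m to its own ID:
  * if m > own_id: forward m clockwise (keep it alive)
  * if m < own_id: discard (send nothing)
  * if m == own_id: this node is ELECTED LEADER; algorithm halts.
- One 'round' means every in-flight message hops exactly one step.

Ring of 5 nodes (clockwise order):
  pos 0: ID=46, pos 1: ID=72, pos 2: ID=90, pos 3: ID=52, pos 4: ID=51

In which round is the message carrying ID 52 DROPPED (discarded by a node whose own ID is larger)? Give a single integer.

Answer: 3

Derivation:
Round 1: pos1(id72) recv 46: drop; pos2(id90) recv 72: drop; pos3(id52) recv 90: fwd; pos4(id51) recv 52: fwd; pos0(id46) recv 51: fwd
Round 2: pos4(id51) recv 90: fwd; pos0(id46) recv 52: fwd; pos1(id72) recv 51: drop
Round 3: pos0(id46) recv 90: fwd; pos1(id72) recv 52: drop
Round 4: pos1(id72) recv 90: fwd
Round 5: pos2(id90) recv 90: ELECTED
Message ID 52 originates at pos 3; dropped at pos 1 in round 3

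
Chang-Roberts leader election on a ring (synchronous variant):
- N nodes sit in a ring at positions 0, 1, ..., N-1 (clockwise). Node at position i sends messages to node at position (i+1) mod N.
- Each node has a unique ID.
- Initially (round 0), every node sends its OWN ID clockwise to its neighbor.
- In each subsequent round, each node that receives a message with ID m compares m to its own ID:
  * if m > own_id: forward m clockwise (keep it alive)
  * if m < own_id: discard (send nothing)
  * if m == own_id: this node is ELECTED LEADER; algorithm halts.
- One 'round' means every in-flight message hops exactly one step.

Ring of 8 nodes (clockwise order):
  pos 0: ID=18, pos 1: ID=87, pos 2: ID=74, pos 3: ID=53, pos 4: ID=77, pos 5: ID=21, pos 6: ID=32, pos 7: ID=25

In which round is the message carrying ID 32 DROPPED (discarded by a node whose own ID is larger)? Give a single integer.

Round 1: pos1(id87) recv 18: drop; pos2(id74) recv 87: fwd; pos3(id53) recv 74: fwd; pos4(id77) recv 53: drop; pos5(id21) recv 77: fwd; pos6(id32) recv 21: drop; pos7(id25) recv 32: fwd; pos0(id18) recv 25: fwd
Round 2: pos3(id53) recv 87: fwd; pos4(id77) recv 74: drop; pos6(id32) recv 77: fwd; pos0(id18) recv 32: fwd; pos1(id87) recv 25: drop
Round 3: pos4(id77) recv 87: fwd; pos7(id25) recv 77: fwd; pos1(id87) recv 32: drop
Round 4: pos5(id21) recv 87: fwd; pos0(id18) recv 77: fwd
Round 5: pos6(id32) recv 87: fwd; pos1(id87) recv 77: drop
Round 6: pos7(id25) recv 87: fwd
Round 7: pos0(id18) recv 87: fwd
Round 8: pos1(id87) recv 87: ELECTED
Message ID 32 originates at pos 6; dropped at pos 1 in round 3

Answer: 3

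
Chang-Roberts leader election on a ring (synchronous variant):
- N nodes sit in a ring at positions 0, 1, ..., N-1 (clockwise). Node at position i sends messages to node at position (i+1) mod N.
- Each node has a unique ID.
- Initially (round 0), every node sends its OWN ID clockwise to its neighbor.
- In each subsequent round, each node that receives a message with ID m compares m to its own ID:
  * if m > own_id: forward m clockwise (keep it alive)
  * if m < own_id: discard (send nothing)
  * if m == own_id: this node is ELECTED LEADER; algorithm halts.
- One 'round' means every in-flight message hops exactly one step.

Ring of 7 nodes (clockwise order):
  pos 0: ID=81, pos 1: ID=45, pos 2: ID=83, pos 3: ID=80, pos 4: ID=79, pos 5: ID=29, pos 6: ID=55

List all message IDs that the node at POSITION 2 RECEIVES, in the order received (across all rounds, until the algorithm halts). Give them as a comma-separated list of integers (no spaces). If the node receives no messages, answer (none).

Answer: 45,81,83

Derivation:
Round 1: pos1(id45) recv 81: fwd; pos2(id83) recv 45: drop; pos3(id80) recv 83: fwd; pos4(id79) recv 80: fwd; pos5(id29) recv 79: fwd; pos6(id55) recv 29: drop; pos0(id81) recv 55: drop
Round 2: pos2(id83) recv 81: drop; pos4(id79) recv 83: fwd; pos5(id29) recv 80: fwd; pos6(id55) recv 79: fwd
Round 3: pos5(id29) recv 83: fwd; pos6(id55) recv 80: fwd; pos0(id81) recv 79: drop
Round 4: pos6(id55) recv 83: fwd; pos0(id81) recv 80: drop
Round 5: pos0(id81) recv 83: fwd
Round 6: pos1(id45) recv 83: fwd
Round 7: pos2(id83) recv 83: ELECTED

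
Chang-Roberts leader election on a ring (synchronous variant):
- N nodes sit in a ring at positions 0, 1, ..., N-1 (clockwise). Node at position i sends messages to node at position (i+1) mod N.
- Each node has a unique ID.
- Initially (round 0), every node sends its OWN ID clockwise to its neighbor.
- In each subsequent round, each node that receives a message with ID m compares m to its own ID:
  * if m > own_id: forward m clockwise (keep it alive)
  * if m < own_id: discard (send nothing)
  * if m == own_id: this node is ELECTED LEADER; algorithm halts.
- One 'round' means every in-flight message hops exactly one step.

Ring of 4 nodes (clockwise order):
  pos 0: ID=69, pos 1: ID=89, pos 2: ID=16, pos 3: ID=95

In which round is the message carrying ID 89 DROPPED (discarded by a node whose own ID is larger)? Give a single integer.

Answer: 2

Derivation:
Round 1: pos1(id89) recv 69: drop; pos2(id16) recv 89: fwd; pos3(id95) recv 16: drop; pos0(id69) recv 95: fwd
Round 2: pos3(id95) recv 89: drop; pos1(id89) recv 95: fwd
Round 3: pos2(id16) recv 95: fwd
Round 4: pos3(id95) recv 95: ELECTED
Message ID 89 originates at pos 1; dropped at pos 3 in round 2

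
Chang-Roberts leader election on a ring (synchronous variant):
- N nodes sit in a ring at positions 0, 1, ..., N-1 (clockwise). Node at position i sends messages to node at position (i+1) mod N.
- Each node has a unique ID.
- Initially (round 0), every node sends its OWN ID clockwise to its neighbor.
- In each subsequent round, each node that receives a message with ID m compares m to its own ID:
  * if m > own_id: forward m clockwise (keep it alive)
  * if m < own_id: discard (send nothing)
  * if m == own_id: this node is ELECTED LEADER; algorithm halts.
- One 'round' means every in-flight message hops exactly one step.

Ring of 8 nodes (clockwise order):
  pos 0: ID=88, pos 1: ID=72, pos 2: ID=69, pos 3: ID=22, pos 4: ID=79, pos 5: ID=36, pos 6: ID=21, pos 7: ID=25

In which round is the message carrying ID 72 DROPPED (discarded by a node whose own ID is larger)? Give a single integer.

Answer: 3

Derivation:
Round 1: pos1(id72) recv 88: fwd; pos2(id69) recv 72: fwd; pos3(id22) recv 69: fwd; pos4(id79) recv 22: drop; pos5(id36) recv 79: fwd; pos6(id21) recv 36: fwd; pos7(id25) recv 21: drop; pos0(id88) recv 25: drop
Round 2: pos2(id69) recv 88: fwd; pos3(id22) recv 72: fwd; pos4(id79) recv 69: drop; pos6(id21) recv 79: fwd; pos7(id25) recv 36: fwd
Round 3: pos3(id22) recv 88: fwd; pos4(id79) recv 72: drop; pos7(id25) recv 79: fwd; pos0(id88) recv 36: drop
Round 4: pos4(id79) recv 88: fwd; pos0(id88) recv 79: drop
Round 5: pos5(id36) recv 88: fwd
Round 6: pos6(id21) recv 88: fwd
Round 7: pos7(id25) recv 88: fwd
Round 8: pos0(id88) recv 88: ELECTED
Message ID 72 originates at pos 1; dropped at pos 4 in round 3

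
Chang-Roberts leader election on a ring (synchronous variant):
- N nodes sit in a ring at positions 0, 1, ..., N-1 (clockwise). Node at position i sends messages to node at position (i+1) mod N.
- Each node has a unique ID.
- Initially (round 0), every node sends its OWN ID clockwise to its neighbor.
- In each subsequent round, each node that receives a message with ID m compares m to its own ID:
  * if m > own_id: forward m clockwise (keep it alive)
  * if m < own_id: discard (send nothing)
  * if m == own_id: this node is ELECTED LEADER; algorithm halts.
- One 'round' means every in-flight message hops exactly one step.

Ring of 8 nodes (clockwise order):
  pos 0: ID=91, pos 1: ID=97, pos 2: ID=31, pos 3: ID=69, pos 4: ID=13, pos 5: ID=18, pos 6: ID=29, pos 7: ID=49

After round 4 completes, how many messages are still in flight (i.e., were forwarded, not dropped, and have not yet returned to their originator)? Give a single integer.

Answer: 2

Derivation:
Round 1: pos1(id97) recv 91: drop; pos2(id31) recv 97: fwd; pos3(id69) recv 31: drop; pos4(id13) recv 69: fwd; pos5(id18) recv 13: drop; pos6(id29) recv 18: drop; pos7(id49) recv 29: drop; pos0(id91) recv 49: drop
Round 2: pos3(id69) recv 97: fwd; pos5(id18) recv 69: fwd
Round 3: pos4(id13) recv 97: fwd; pos6(id29) recv 69: fwd
Round 4: pos5(id18) recv 97: fwd; pos7(id49) recv 69: fwd
After round 4: 2 messages still in flight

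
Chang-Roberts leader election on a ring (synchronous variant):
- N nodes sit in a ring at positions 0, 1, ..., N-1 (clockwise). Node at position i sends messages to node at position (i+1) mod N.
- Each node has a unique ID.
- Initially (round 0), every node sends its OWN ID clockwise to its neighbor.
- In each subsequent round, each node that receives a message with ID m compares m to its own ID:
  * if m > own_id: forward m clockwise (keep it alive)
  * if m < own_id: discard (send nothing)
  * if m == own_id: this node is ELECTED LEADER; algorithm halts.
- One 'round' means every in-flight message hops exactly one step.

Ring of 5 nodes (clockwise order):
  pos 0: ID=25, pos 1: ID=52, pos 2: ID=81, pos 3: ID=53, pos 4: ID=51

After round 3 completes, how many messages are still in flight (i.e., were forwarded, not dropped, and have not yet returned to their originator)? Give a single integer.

Round 1: pos1(id52) recv 25: drop; pos2(id81) recv 52: drop; pos3(id53) recv 81: fwd; pos4(id51) recv 53: fwd; pos0(id25) recv 51: fwd
Round 2: pos4(id51) recv 81: fwd; pos0(id25) recv 53: fwd; pos1(id52) recv 51: drop
Round 3: pos0(id25) recv 81: fwd; pos1(id52) recv 53: fwd
After round 3: 2 messages still in flight

Answer: 2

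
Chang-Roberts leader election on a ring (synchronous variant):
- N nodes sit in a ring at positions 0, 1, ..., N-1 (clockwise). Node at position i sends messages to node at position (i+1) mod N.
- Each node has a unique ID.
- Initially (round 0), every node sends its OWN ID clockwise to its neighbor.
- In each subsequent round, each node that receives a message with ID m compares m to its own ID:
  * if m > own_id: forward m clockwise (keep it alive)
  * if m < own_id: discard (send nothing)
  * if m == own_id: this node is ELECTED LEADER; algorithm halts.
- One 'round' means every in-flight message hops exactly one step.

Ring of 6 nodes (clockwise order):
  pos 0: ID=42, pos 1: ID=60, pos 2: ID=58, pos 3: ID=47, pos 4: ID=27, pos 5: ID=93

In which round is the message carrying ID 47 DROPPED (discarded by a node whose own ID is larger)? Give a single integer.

Round 1: pos1(id60) recv 42: drop; pos2(id58) recv 60: fwd; pos3(id47) recv 58: fwd; pos4(id27) recv 47: fwd; pos5(id93) recv 27: drop; pos0(id42) recv 93: fwd
Round 2: pos3(id47) recv 60: fwd; pos4(id27) recv 58: fwd; pos5(id93) recv 47: drop; pos1(id60) recv 93: fwd
Round 3: pos4(id27) recv 60: fwd; pos5(id93) recv 58: drop; pos2(id58) recv 93: fwd
Round 4: pos5(id93) recv 60: drop; pos3(id47) recv 93: fwd
Round 5: pos4(id27) recv 93: fwd
Round 6: pos5(id93) recv 93: ELECTED
Message ID 47 originates at pos 3; dropped at pos 5 in round 2

Answer: 2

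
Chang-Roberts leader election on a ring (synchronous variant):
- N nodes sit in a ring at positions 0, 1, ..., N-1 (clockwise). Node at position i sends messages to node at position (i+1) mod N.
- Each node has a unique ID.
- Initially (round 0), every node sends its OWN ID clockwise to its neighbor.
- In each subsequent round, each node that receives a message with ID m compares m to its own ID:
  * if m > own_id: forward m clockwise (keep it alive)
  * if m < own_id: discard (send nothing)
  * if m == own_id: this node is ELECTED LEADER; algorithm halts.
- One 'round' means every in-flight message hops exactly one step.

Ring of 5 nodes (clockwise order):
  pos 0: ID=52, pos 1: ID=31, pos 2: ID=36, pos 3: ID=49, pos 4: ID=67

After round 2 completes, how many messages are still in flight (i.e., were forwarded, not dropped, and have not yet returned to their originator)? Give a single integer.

Answer: 2

Derivation:
Round 1: pos1(id31) recv 52: fwd; pos2(id36) recv 31: drop; pos3(id49) recv 36: drop; pos4(id67) recv 49: drop; pos0(id52) recv 67: fwd
Round 2: pos2(id36) recv 52: fwd; pos1(id31) recv 67: fwd
After round 2: 2 messages still in flight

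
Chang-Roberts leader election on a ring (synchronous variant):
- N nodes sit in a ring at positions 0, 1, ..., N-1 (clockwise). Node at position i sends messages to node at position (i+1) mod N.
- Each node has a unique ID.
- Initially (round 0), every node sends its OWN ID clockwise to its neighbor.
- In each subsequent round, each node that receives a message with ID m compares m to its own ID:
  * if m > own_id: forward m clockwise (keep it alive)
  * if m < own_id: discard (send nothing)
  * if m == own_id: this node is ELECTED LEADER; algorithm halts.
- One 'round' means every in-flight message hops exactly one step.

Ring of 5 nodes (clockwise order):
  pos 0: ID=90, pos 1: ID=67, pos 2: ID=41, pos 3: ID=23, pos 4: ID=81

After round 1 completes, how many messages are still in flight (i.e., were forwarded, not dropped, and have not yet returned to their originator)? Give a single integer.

Round 1: pos1(id67) recv 90: fwd; pos2(id41) recv 67: fwd; pos3(id23) recv 41: fwd; pos4(id81) recv 23: drop; pos0(id90) recv 81: drop
After round 1: 3 messages still in flight

Answer: 3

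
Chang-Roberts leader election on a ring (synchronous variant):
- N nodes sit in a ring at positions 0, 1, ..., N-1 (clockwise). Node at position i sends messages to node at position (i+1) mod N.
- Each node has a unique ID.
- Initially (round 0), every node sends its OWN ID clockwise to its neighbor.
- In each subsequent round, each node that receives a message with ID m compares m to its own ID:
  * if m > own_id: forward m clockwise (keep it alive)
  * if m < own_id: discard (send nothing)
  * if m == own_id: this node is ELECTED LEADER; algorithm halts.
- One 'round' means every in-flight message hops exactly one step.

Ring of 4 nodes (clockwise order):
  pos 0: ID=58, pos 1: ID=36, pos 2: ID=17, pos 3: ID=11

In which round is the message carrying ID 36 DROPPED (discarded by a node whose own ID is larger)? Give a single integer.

Answer: 3

Derivation:
Round 1: pos1(id36) recv 58: fwd; pos2(id17) recv 36: fwd; pos3(id11) recv 17: fwd; pos0(id58) recv 11: drop
Round 2: pos2(id17) recv 58: fwd; pos3(id11) recv 36: fwd; pos0(id58) recv 17: drop
Round 3: pos3(id11) recv 58: fwd; pos0(id58) recv 36: drop
Round 4: pos0(id58) recv 58: ELECTED
Message ID 36 originates at pos 1; dropped at pos 0 in round 3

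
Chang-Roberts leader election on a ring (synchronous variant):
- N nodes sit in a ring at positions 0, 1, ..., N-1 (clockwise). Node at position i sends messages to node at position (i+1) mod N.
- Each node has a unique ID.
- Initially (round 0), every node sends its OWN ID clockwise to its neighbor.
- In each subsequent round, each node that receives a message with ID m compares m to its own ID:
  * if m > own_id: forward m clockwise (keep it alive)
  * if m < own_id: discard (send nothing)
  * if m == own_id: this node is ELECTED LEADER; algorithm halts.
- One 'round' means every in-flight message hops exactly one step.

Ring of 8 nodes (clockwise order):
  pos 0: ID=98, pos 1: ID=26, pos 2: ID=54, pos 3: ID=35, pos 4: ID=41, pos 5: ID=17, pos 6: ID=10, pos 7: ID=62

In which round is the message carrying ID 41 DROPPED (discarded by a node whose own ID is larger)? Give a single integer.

Answer: 3

Derivation:
Round 1: pos1(id26) recv 98: fwd; pos2(id54) recv 26: drop; pos3(id35) recv 54: fwd; pos4(id41) recv 35: drop; pos5(id17) recv 41: fwd; pos6(id10) recv 17: fwd; pos7(id62) recv 10: drop; pos0(id98) recv 62: drop
Round 2: pos2(id54) recv 98: fwd; pos4(id41) recv 54: fwd; pos6(id10) recv 41: fwd; pos7(id62) recv 17: drop
Round 3: pos3(id35) recv 98: fwd; pos5(id17) recv 54: fwd; pos7(id62) recv 41: drop
Round 4: pos4(id41) recv 98: fwd; pos6(id10) recv 54: fwd
Round 5: pos5(id17) recv 98: fwd; pos7(id62) recv 54: drop
Round 6: pos6(id10) recv 98: fwd
Round 7: pos7(id62) recv 98: fwd
Round 8: pos0(id98) recv 98: ELECTED
Message ID 41 originates at pos 4; dropped at pos 7 in round 3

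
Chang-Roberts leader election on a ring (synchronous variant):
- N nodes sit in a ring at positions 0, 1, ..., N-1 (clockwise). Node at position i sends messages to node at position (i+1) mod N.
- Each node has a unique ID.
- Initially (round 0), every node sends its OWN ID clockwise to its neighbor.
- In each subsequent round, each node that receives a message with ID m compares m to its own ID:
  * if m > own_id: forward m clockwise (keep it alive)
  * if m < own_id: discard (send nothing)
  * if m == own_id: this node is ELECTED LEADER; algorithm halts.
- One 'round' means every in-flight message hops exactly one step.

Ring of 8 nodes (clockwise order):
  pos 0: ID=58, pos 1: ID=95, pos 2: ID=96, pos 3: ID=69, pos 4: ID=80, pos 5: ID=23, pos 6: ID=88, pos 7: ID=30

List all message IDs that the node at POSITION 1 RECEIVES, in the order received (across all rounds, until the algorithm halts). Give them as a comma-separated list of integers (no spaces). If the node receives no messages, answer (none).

Answer: 58,88,96

Derivation:
Round 1: pos1(id95) recv 58: drop; pos2(id96) recv 95: drop; pos3(id69) recv 96: fwd; pos4(id80) recv 69: drop; pos5(id23) recv 80: fwd; pos6(id88) recv 23: drop; pos7(id30) recv 88: fwd; pos0(id58) recv 30: drop
Round 2: pos4(id80) recv 96: fwd; pos6(id88) recv 80: drop; pos0(id58) recv 88: fwd
Round 3: pos5(id23) recv 96: fwd; pos1(id95) recv 88: drop
Round 4: pos6(id88) recv 96: fwd
Round 5: pos7(id30) recv 96: fwd
Round 6: pos0(id58) recv 96: fwd
Round 7: pos1(id95) recv 96: fwd
Round 8: pos2(id96) recv 96: ELECTED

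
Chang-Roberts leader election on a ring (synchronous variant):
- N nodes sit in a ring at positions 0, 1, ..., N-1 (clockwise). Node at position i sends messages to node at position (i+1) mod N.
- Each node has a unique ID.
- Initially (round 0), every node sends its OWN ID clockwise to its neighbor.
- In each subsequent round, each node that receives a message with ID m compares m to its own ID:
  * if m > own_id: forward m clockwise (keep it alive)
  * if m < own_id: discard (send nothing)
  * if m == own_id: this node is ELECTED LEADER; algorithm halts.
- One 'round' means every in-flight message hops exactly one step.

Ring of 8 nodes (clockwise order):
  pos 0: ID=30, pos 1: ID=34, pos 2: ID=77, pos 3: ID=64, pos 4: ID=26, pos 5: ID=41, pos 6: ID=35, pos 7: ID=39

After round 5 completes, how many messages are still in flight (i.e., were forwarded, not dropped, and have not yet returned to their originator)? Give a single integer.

Round 1: pos1(id34) recv 30: drop; pos2(id77) recv 34: drop; pos3(id64) recv 77: fwd; pos4(id26) recv 64: fwd; pos5(id41) recv 26: drop; pos6(id35) recv 41: fwd; pos7(id39) recv 35: drop; pos0(id30) recv 39: fwd
Round 2: pos4(id26) recv 77: fwd; pos5(id41) recv 64: fwd; pos7(id39) recv 41: fwd; pos1(id34) recv 39: fwd
Round 3: pos5(id41) recv 77: fwd; pos6(id35) recv 64: fwd; pos0(id30) recv 41: fwd; pos2(id77) recv 39: drop
Round 4: pos6(id35) recv 77: fwd; pos7(id39) recv 64: fwd; pos1(id34) recv 41: fwd
Round 5: pos7(id39) recv 77: fwd; pos0(id30) recv 64: fwd; pos2(id77) recv 41: drop
After round 5: 2 messages still in flight

Answer: 2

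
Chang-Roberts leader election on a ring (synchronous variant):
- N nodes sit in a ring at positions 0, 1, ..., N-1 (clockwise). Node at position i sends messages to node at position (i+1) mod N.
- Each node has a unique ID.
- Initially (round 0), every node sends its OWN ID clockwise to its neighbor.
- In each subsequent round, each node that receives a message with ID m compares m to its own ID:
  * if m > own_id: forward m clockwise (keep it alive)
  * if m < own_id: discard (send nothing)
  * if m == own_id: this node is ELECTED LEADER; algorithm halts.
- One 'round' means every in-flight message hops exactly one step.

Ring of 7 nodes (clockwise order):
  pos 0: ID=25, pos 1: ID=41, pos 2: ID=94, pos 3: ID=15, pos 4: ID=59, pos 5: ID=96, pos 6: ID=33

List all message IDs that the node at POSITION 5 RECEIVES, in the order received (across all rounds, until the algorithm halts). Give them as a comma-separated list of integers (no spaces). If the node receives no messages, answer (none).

Round 1: pos1(id41) recv 25: drop; pos2(id94) recv 41: drop; pos3(id15) recv 94: fwd; pos4(id59) recv 15: drop; pos5(id96) recv 59: drop; pos6(id33) recv 96: fwd; pos0(id25) recv 33: fwd
Round 2: pos4(id59) recv 94: fwd; pos0(id25) recv 96: fwd; pos1(id41) recv 33: drop
Round 3: pos5(id96) recv 94: drop; pos1(id41) recv 96: fwd
Round 4: pos2(id94) recv 96: fwd
Round 5: pos3(id15) recv 96: fwd
Round 6: pos4(id59) recv 96: fwd
Round 7: pos5(id96) recv 96: ELECTED

Answer: 59,94,96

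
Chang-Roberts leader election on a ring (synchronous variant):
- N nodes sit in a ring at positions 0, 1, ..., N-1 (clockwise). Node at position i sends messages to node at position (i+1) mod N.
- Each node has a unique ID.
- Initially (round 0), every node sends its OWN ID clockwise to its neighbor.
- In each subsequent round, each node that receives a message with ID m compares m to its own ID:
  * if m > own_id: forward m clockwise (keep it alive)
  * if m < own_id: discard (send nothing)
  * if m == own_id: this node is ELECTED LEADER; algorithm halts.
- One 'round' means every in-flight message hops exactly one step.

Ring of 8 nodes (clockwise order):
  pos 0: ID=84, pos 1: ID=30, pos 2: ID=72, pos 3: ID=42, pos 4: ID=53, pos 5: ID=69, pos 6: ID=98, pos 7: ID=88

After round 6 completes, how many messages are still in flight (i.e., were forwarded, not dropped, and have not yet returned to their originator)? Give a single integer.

Answer: 2

Derivation:
Round 1: pos1(id30) recv 84: fwd; pos2(id72) recv 30: drop; pos3(id42) recv 72: fwd; pos4(id53) recv 42: drop; pos5(id69) recv 53: drop; pos6(id98) recv 69: drop; pos7(id88) recv 98: fwd; pos0(id84) recv 88: fwd
Round 2: pos2(id72) recv 84: fwd; pos4(id53) recv 72: fwd; pos0(id84) recv 98: fwd; pos1(id30) recv 88: fwd
Round 3: pos3(id42) recv 84: fwd; pos5(id69) recv 72: fwd; pos1(id30) recv 98: fwd; pos2(id72) recv 88: fwd
Round 4: pos4(id53) recv 84: fwd; pos6(id98) recv 72: drop; pos2(id72) recv 98: fwd; pos3(id42) recv 88: fwd
Round 5: pos5(id69) recv 84: fwd; pos3(id42) recv 98: fwd; pos4(id53) recv 88: fwd
Round 6: pos6(id98) recv 84: drop; pos4(id53) recv 98: fwd; pos5(id69) recv 88: fwd
After round 6: 2 messages still in flight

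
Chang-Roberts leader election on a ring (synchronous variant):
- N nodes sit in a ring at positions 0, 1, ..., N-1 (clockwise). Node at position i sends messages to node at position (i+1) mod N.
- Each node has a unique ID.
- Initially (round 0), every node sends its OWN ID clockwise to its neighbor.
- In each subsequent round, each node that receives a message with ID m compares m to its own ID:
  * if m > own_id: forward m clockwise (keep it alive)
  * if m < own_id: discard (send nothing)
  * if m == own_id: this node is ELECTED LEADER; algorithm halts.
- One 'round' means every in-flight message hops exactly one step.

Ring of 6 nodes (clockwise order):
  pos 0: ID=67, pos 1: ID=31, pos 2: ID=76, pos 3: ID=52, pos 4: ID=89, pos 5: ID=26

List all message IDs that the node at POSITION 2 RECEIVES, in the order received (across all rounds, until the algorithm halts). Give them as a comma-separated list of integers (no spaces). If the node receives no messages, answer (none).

Answer: 31,67,89

Derivation:
Round 1: pos1(id31) recv 67: fwd; pos2(id76) recv 31: drop; pos3(id52) recv 76: fwd; pos4(id89) recv 52: drop; pos5(id26) recv 89: fwd; pos0(id67) recv 26: drop
Round 2: pos2(id76) recv 67: drop; pos4(id89) recv 76: drop; pos0(id67) recv 89: fwd
Round 3: pos1(id31) recv 89: fwd
Round 4: pos2(id76) recv 89: fwd
Round 5: pos3(id52) recv 89: fwd
Round 6: pos4(id89) recv 89: ELECTED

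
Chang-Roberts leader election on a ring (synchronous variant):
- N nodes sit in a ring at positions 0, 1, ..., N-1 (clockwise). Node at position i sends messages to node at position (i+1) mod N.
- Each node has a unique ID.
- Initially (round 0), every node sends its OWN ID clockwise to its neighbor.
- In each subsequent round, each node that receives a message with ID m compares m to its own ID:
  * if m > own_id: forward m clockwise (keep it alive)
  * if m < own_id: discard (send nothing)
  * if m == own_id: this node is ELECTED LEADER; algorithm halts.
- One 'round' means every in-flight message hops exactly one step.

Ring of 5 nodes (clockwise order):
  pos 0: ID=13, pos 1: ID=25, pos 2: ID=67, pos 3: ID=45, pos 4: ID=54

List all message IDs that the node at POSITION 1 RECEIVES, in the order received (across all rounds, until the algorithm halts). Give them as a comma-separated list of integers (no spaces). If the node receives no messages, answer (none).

Round 1: pos1(id25) recv 13: drop; pos2(id67) recv 25: drop; pos3(id45) recv 67: fwd; pos4(id54) recv 45: drop; pos0(id13) recv 54: fwd
Round 2: pos4(id54) recv 67: fwd; pos1(id25) recv 54: fwd
Round 3: pos0(id13) recv 67: fwd; pos2(id67) recv 54: drop
Round 4: pos1(id25) recv 67: fwd
Round 5: pos2(id67) recv 67: ELECTED

Answer: 13,54,67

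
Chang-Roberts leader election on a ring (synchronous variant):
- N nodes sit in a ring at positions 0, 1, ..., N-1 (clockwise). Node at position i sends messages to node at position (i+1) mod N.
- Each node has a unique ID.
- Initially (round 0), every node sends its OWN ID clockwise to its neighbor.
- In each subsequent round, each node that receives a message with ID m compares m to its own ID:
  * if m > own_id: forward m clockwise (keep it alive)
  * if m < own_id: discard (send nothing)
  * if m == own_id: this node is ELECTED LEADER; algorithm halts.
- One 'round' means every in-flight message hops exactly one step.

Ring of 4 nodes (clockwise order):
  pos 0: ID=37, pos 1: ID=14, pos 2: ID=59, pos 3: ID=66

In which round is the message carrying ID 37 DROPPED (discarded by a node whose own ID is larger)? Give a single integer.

Answer: 2

Derivation:
Round 1: pos1(id14) recv 37: fwd; pos2(id59) recv 14: drop; pos3(id66) recv 59: drop; pos0(id37) recv 66: fwd
Round 2: pos2(id59) recv 37: drop; pos1(id14) recv 66: fwd
Round 3: pos2(id59) recv 66: fwd
Round 4: pos3(id66) recv 66: ELECTED
Message ID 37 originates at pos 0; dropped at pos 2 in round 2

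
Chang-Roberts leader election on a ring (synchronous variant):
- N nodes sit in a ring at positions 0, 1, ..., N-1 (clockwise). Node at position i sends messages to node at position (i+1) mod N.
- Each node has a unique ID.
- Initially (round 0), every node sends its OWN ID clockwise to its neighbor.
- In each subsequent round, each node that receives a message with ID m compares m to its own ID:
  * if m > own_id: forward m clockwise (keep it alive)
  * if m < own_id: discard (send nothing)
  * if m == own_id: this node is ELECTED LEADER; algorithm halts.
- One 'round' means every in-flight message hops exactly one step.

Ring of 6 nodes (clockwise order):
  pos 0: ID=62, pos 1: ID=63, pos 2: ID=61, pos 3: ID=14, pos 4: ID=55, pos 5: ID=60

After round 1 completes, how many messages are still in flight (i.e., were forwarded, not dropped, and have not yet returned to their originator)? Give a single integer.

Answer: 2

Derivation:
Round 1: pos1(id63) recv 62: drop; pos2(id61) recv 63: fwd; pos3(id14) recv 61: fwd; pos4(id55) recv 14: drop; pos5(id60) recv 55: drop; pos0(id62) recv 60: drop
After round 1: 2 messages still in flight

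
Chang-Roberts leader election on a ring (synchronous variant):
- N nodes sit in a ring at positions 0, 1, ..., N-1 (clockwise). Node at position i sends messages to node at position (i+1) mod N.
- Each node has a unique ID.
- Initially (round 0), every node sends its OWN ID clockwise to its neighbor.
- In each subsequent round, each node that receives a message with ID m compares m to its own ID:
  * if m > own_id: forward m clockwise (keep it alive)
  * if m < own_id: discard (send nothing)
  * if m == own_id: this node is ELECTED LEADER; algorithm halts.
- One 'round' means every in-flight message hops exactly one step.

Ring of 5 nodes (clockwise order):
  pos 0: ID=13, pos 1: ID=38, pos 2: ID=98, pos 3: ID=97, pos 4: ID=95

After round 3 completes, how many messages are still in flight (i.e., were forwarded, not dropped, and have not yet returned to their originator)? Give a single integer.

Round 1: pos1(id38) recv 13: drop; pos2(id98) recv 38: drop; pos3(id97) recv 98: fwd; pos4(id95) recv 97: fwd; pos0(id13) recv 95: fwd
Round 2: pos4(id95) recv 98: fwd; pos0(id13) recv 97: fwd; pos1(id38) recv 95: fwd
Round 3: pos0(id13) recv 98: fwd; pos1(id38) recv 97: fwd; pos2(id98) recv 95: drop
After round 3: 2 messages still in flight

Answer: 2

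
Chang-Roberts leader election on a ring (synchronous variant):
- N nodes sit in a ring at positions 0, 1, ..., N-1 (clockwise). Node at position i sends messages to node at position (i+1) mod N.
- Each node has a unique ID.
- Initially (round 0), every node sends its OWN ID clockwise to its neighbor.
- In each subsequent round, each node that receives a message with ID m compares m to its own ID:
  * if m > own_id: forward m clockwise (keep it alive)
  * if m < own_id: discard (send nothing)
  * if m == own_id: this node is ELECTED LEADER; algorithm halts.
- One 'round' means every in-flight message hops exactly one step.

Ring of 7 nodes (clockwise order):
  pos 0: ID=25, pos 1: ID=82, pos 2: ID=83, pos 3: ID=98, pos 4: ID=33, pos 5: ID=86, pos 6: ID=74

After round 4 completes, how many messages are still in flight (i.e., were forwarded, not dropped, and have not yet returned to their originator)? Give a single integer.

Round 1: pos1(id82) recv 25: drop; pos2(id83) recv 82: drop; pos3(id98) recv 83: drop; pos4(id33) recv 98: fwd; pos5(id86) recv 33: drop; pos6(id74) recv 86: fwd; pos0(id25) recv 74: fwd
Round 2: pos5(id86) recv 98: fwd; pos0(id25) recv 86: fwd; pos1(id82) recv 74: drop
Round 3: pos6(id74) recv 98: fwd; pos1(id82) recv 86: fwd
Round 4: pos0(id25) recv 98: fwd; pos2(id83) recv 86: fwd
After round 4: 2 messages still in flight

Answer: 2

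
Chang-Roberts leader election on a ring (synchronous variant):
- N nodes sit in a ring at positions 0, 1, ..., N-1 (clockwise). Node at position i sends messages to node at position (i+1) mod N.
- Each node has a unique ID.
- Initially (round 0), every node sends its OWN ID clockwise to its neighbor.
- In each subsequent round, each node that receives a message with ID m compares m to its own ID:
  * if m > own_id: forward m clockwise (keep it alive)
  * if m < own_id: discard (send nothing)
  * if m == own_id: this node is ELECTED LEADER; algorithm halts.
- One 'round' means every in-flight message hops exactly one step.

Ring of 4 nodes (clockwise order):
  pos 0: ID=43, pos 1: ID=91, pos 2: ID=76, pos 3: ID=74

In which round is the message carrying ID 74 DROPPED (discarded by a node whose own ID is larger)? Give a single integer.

Answer: 2

Derivation:
Round 1: pos1(id91) recv 43: drop; pos2(id76) recv 91: fwd; pos3(id74) recv 76: fwd; pos0(id43) recv 74: fwd
Round 2: pos3(id74) recv 91: fwd; pos0(id43) recv 76: fwd; pos1(id91) recv 74: drop
Round 3: pos0(id43) recv 91: fwd; pos1(id91) recv 76: drop
Round 4: pos1(id91) recv 91: ELECTED
Message ID 74 originates at pos 3; dropped at pos 1 in round 2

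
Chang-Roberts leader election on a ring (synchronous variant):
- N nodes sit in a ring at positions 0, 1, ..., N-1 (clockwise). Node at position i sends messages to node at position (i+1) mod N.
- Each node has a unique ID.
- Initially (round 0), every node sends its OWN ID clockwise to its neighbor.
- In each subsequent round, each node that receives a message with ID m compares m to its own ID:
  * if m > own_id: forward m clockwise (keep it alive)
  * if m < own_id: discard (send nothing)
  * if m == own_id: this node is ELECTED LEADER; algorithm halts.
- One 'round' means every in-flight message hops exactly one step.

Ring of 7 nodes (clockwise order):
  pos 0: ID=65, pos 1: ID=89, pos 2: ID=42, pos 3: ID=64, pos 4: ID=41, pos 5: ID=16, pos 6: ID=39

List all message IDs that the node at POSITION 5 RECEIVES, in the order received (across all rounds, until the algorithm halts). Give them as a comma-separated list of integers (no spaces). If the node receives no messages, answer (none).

Answer: 41,64,89

Derivation:
Round 1: pos1(id89) recv 65: drop; pos2(id42) recv 89: fwd; pos3(id64) recv 42: drop; pos4(id41) recv 64: fwd; pos5(id16) recv 41: fwd; pos6(id39) recv 16: drop; pos0(id65) recv 39: drop
Round 2: pos3(id64) recv 89: fwd; pos5(id16) recv 64: fwd; pos6(id39) recv 41: fwd
Round 3: pos4(id41) recv 89: fwd; pos6(id39) recv 64: fwd; pos0(id65) recv 41: drop
Round 4: pos5(id16) recv 89: fwd; pos0(id65) recv 64: drop
Round 5: pos6(id39) recv 89: fwd
Round 6: pos0(id65) recv 89: fwd
Round 7: pos1(id89) recv 89: ELECTED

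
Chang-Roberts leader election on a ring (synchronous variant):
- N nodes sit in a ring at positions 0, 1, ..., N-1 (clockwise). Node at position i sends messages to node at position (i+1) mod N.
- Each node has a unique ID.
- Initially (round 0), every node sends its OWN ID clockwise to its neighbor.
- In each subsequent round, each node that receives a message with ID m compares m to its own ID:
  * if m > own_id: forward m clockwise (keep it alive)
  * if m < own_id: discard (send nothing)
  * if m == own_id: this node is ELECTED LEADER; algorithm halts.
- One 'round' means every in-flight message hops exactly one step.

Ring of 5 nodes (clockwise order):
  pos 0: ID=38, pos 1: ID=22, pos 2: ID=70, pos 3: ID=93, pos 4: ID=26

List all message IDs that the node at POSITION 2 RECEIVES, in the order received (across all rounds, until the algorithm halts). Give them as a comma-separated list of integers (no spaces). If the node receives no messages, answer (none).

Round 1: pos1(id22) recv 38: fwd; pos2(id70) recv 22: drop; pos3(id93) recv 70: drop; pos4(id26) recv 93: fwd; pos0(id38) recv 26: drop
Round 2: pos2(id70) recv 38: drop; pos0(id38) recv 93: fwd
Round 3: pos1(id22) recv 93: fwd
Round 4: pos2(id70) recv 93: fwd
Round 5: pos3(id93) recv 93: ELECTED

Answer: 22,38,93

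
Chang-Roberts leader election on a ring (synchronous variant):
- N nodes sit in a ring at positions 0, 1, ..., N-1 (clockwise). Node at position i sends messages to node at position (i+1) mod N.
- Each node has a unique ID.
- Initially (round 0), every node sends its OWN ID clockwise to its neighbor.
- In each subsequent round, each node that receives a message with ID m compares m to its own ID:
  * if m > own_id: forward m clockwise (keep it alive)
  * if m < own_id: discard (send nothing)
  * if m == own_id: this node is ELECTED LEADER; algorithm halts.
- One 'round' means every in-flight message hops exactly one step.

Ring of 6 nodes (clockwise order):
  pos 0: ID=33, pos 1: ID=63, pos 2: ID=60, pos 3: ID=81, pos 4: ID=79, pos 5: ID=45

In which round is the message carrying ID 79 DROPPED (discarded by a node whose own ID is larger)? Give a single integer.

Round 1: pos1(id63) recv 33: drop; pos2(id60) recv 63: fwd; pos3(id81) recv 60: drop; pos4(id79) recv 81: fwd; pos5(id45) recv 79: fwd; pos0(id33) recv 45: fwd
Round 2: pos3(id81) recv 63: drop; pos5(id45) recv 81: fwd; pos0(id33) recv 79: fwd; pos1(id63) recv 45: drop
Round 3: pos0(id33) recv 81: fwd; pos1(id63) recv 79: fwd
Round 4: pos1(id63) recv 81: fwd; pos2(id60) recv 79: fwd
Round 5: pos2(id60) recv 81: fwd; pos3(id81) recv 79: drop
Round 6: pos3(id81) recv 81: ELECTED
Message ID 79 originates at pos 4; dropped at pos 3 in round 5

Answer: 5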